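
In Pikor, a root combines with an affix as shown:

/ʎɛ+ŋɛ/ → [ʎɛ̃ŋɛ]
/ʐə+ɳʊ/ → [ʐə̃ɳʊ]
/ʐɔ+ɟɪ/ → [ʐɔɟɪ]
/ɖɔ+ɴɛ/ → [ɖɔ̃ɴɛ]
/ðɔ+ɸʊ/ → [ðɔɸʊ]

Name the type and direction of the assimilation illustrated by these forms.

The vowel /ɛ/ surfaces as nasalised [ɛ̃] next to the following nasal /ŋ/ — it has acquired the [+nasal] feature of its neighbour.
Likewise in the remaining data: /ə/ → [ə̃] before /ɳ/; /ɔ/ → [ɔ̃] before /ɴ/ — each time a vowel is nasalised next to a following nasal.
No change occurs in [ʐɔɟɪ], [ðɔɸʊ] because the vowel at the boundary is adjacent to an oral consonant, not a nasal (/ɔ/ next to /ɟ/; /ɔ/ next to /ɸ/).
Because the conditioning nasal is to the right of the vowel that changes, the process is regressive (anticipatory).

regressive nasality assimilation (vowel nasalisation)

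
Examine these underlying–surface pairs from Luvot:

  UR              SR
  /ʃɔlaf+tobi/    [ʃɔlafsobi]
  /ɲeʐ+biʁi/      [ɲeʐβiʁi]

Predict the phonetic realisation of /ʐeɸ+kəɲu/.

The data show progressive manner assimilation: /t/ → [s] after /f/; /b/ → [β] after /ʐ/. In each pair only manner changes, matching the preceding consonant, while place and voice stay constant.
The rule targets /k/ (voiceless velar stop), which sits after the trigger /ɸ/ (fricative).
A voiceless velar fricative is [x], so the surface segment is [x].

[ʐeɸxəɲu]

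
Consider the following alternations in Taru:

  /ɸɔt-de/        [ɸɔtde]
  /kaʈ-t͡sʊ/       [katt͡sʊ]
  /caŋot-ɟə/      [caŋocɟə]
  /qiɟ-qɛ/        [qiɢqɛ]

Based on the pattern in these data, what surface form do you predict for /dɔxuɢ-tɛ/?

The data show regressive place assimilation: /ʈ/ → [t] before /t͡s/; /t/ → [c] before /ɟ/; /ɟ/ → [ɢ] before /q/. In each pair only place changes, matching the following consonant, while manner and voice stay constant.
Nothing changes in [ɸɔtde]: there the adjacent consonants already agree in place (/t/ and /d/ are both alveolar), so this form is consistent with the same rule.
The rule targets /ɢ/ (voiced uvular stop), which sits before the trigger /t/ (alveolar).
Changing only its place to alveolar gives [d] — the voiced alveolar stop.

[dɔxudtɛ]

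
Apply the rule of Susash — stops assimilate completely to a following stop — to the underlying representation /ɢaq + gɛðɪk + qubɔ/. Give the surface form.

[ɢaggɛðɪqqubɔ]

/q/ is the segment targeted by the rule; it sits immediately before /g/, so it assimilates completely and surfaces as [g].
At the second juncture, /k/ likewise becomes [q] adjacent to /q/.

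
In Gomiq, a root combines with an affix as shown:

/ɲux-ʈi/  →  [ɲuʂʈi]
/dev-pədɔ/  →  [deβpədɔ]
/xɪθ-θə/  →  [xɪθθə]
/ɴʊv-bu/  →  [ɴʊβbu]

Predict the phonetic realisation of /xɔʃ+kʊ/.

The data show regressive place assimilation: /x/ → [ʂ] before /ʈ/; /v/ → [β] before /p/; /v/ → [β] before /b/. In each pair only place changes, matching the following consonant, while manner and voice stay constant.
Nothing changes in [xɪθθə]: there the adjacent consonants already agree in place (/θ/ and /θ/ are both dental), so this form is consistent with the same rule.
The rule targets /ʃ/ (voiceless postalveolar fricative), which sits before the trigger /k/ (velar).
Changing only its place to velar gives [x] — the voiceless velar fricative.

[xɔxkʊ]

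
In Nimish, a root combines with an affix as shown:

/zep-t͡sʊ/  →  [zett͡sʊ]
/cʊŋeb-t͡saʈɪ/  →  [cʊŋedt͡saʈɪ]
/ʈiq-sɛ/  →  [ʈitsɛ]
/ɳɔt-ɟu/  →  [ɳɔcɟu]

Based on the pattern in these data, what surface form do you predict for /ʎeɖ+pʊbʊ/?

[ʎebpʊbʊ]

The data show regressive place assimilation: /p/ → [t] before /t͡s/; /b/ → [d] before /t͡s/; /q/ → [t] before /s/; /t/ → [c] before /ɟ/. In each pair only place changes, matching the following consonant, while manner and voice stay constant.
The rule targets /ɖ/ (voiced retroflex stop), which sits before the trigger /p/ (bilabial).
Changing only its place to bilabial gives [b] — the voiced bilabial stop.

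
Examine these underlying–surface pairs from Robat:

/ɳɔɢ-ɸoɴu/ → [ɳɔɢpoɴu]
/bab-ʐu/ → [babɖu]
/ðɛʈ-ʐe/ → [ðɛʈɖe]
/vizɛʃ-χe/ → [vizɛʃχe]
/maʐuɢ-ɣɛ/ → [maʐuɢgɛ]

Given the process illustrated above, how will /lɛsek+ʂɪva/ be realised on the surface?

[lɛsekʈɪva]

The data show progressive manner assimilation: /ɸ/ → [p] after /ɢ/; /ʐ/ → [ɖ] after /b/; /ʐ/ → [ɖ] after /ʈ/; /ɣ/ → [g] after /ɢ/. In each pair only manner changes, matching the preceding consonant, while place and voice stay constant.
No alternation appears in [vizɛʃχe]: there the adjacent consonants already agree in manner (/χ/ and /ʃ/ are both fricatives), so this form is consistent with the same rule.
/ʂ/ is a voiceless retroflex fricative. The preceding trigger /k/ is a stop, so /ʂ/ must become a stop as well.
The voiceless retroflex stop is [ʈ], so /ʂ/ → [ʈ].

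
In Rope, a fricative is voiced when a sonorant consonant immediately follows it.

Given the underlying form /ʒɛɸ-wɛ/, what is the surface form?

The rule targets /ɸ/ (voiceless bilabial fricative), which sits before the trigger /w/ (voiced).
The voiced bilabial fricative is [β], so /ɸ/ → [β].

[ʒɛβwɛ]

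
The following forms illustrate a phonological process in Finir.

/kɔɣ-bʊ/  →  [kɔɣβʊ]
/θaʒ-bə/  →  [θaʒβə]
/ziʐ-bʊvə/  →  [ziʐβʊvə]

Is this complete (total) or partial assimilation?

Comparing underlying and surface forms, /b/ → [β] is the alternation; the neighbouring /ɣ/ is constant.
/b/ is a stop while /ɣ/ is a fricative; the output [β] is a fricative, matching the trigger — so the feature that spreads is manner.
Place and voice are unchanged, so the assimilation is partial, not total.
The other alternating forms pattern the same way: /b/ → [β] after /ʒ/ (stop → fricative, matching a fricative); /b/ → [β] after /ʐ/ (stop → fricative, matching a fricative) — only manner changes, and always toward the preceding segment.

partial assimilation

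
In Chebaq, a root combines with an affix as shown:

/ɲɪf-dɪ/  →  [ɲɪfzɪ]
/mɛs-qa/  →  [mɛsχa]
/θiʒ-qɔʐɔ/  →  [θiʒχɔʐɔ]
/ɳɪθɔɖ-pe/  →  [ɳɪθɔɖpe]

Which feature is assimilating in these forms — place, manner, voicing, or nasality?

The segment that alternates is /d/, which surfaces as [z] when adjacent to /f/.
The change stop → fricative matches the manner of the preceding /f/, identifying this as manner assimilation.
Checking the remaining alternations: /q/ → [χ] after /s/ (stop → fricative, matching a fricative); /q/ → [χ] after /ʒ/ (stop → fricative, matching a fricative) — only manner changes, and always toward the preceding segment.
No alternation appears in [ɳɪθɔɖpe]: there the adjacent consonants already agree in manner (/p/ and /ɖ/ are both stops), so this form is consistent with the same rule.

manner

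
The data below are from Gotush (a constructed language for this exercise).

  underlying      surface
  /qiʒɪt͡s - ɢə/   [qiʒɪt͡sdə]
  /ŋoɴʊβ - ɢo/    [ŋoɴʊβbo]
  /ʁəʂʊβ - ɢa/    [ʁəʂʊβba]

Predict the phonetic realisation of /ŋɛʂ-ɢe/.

The data show progressive place assimilation: /ɢ/ → [d] after /t͡s/; /ɢ/ → [b] after /β/. In each pair only place changes, matching the preceding consonant, while manner and voice stay constant.
The rule targets /ɢ/ (voiced uvular stop), which sits after the trigger /ʂ/ (retroflex).
The voiced retroflex stop is [ɖ], so /ɢ/ → [ɖ].

[ŋɛʂɖe]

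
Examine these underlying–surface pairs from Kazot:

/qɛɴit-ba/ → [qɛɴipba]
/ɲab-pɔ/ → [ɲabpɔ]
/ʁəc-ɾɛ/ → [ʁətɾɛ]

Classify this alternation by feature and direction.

regressive place assimilation

Comparing underlying and surface forms, /t/ → [p] is the alternation; the neighbouring /b/ is constant.
/t/ is alveolar while /b/ is bilabial; the output [p] is bilabial, matching the trigger — so the feature that spreads is place.
Manner and voice are unchanged, so the assimilation is partial, not total.
The other alternating form patterns the same way: /c/ → [t] before /ɾ/ (palatal → alveolar, matching alveolar) — only place changes, and always toward the following segment.
No alternation appears in [ɲabpɔ]: there the adjacent consonants already agree in place (/b/ and /p/ are both bilabial), so this form is consistent with the same rule.
Since the segment that changes precedes the conditioning segment, the assimilation is regressive.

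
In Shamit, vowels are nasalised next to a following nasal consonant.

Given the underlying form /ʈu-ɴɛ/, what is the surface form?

The vowel /u/ is adjacent to the following nasal /ɴ/, so it acquires [+nasal] and surfaces as [ũ].

[ʈũɴɛ]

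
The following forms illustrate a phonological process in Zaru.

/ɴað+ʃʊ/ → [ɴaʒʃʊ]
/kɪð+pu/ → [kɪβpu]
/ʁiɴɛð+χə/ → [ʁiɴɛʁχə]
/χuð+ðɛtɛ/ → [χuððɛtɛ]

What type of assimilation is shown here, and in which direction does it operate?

regressive place assimilation

The segment that alternates is /ð/, which surfaces as [ʒ] when adjacent to /ʃ/.
/ð/ is dental while /ʃ/ is postalveolar; the output [ʒ] is postalveolar, matching the trigger — so the feature that spreads is place.
Manner and voice are unchanged, so the assimilation is partial, not total.
The same holds elsewhere in the data: /ð/ → [β] before /p/ (dental → bilabial, matching bilabial); /ð/ → [ʁ] before /χ/ (dental → uvular, matching uvular) — only place changes, and always toward the following segment.
No alternation appears in [χuððɛtɛ]: there the adjacent consonants already agree in place (/ð/ and /ð/ are both dental), so this form is consistent with the same rule.
The trigger is the following segment, so the direction is regressive (anticipatory).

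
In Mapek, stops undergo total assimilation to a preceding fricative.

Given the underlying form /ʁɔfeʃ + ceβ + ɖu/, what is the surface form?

/c/ is the segment targeted by the rule; it sits immediately after /ʃ/, so it assimilates completely and surfaces as [ʃ].
The same rule applies at the second boundary: /ɖ/ → [β] next to /β/.

[ʁɔfeʃʃeββu]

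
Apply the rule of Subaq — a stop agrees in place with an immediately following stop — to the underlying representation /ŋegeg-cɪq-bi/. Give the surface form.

The rule targets /g/ (voiced velar stop), which sits before the trigger /c/ (palatal).
The voiced palatal stop is [ɟ], so /g/ → [ɟ].
The same rule applies at the second boundary: /q/ → [p] next to /b/.

[ŋegeɟcɪpbi]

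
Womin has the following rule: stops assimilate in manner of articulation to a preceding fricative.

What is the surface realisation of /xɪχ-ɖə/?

The rule targets /ɖ/ (voiced retroflex stop), which sits after the trigger /χ/ (fricative).
The voiced retroflex fricative is [ʐ], so /ɖ/ → [ʐ].

[xɪχʐə]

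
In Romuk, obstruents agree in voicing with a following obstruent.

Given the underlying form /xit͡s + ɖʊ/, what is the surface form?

[xid͡zɖʊ]

The rule targets /t͡s/ (voiceless alveolar affricate), which sits before the trigger /ɖ/ (voiced).
The voiced alveolar affricate is [d͡z], so /t͡s/ → [d͡z].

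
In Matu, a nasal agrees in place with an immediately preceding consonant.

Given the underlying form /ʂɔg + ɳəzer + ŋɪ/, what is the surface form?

/ɳ/ is a voiced retroflex nasal. The preceding trigger /g/ is velar, so /ɳ/ must become velar as well.
A voiced velar nasal is [ŋ], so the surface segment is [ŋ].
The same rule applies at the second boundary: /ŋ/ → [n] next to /r/.

[ʂɔgŋəzernɪ]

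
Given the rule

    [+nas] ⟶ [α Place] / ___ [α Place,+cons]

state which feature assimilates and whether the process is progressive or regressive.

regressive place assimilation

The rule copies the place features (abbreviated [Place]) from the environment onto the target, so the assimilating feature is place.
The conditioning segment sits to the right of the focus bar, meaning the trigger follows the segment that changes — regressive assimilation.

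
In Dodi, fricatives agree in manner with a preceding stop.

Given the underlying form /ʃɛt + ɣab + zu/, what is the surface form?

[ʃɛtgabdu]

/ɣ/ is a voiced velar fricative. The preceding trigger /t/ is a stop, so /ɣ/ must become a stop as well.
The voiced velar stop is [g], so /ɣ/ → [g].
At the second juncture, /z/ likewise becomes [d] adjacent to /b/.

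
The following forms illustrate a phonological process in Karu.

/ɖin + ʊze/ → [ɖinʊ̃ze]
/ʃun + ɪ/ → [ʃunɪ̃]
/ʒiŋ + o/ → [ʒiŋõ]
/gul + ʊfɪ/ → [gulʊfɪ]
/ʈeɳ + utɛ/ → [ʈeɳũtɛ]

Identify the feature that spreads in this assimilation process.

nasality

The vowel /ʊ/ surfaces as nasalised [ʊ̃] next to the preceding nasal /n/ — it has acquired the [+nasal] feature of its neighbour.
Likewise in the remaining data: /ɪ/ → [ɪ̃] after /n/; /o/ → [õ] after /ŋ/; /u/ → [ũ] after /ɳ/ — each time a vowel is nasalised next to a preceding nasal.
No change occurs in [gulʊfɪ] because the vowel at the boundary is adjacent to an oral consonant, not a nasal (/ʊ/ next to /l/).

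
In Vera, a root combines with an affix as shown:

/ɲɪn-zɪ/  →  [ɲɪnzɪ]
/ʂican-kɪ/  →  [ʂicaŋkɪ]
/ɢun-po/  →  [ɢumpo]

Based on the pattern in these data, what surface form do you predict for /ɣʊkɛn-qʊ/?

The data show regressive place assimilation: /n/ → [ŋ] before /k/; /n/ → [m] before /p/. In each pair only place changes, matching the following consonant, while manner and voice stay constant.
No alternation appears in [ɲɪnzɪ]: there the adjacent consonants already agree in place (/n/ and /z/ are both alveolar), so this form is consistent with the same rule.
/n/ is a voiced alveolar nasal. The following trigger /q/ is uvular, so /n/ must become uvular as well.
The voiced uvular nasal is [ɴ], so /n/ → [ɴ].

[ɣʊkɛɴqʊ]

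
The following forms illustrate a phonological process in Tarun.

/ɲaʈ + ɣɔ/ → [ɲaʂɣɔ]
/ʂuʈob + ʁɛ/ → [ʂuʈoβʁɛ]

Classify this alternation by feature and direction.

Underlying /ʈ/ is realised as [ʂ] next to /ɣ/; /ɣ/ itself does not change.
/ʈ/ is a stop while /ɣ/ is a fricative; the output [ʂ] is a fricative, matching the trigger — so the feature that spreads is manner.
Place and voice are unchanged, so the assimilation is partial, not total.
The other alternating form patterns the same way: /b/ → [β] before /ʁ/ (stop → fricative, matching a fricative) — only manner changes, and always toward the following segment.
Since the segment that changes precedes the conditioning segment, the assimilation is regressive.

regressive manner assimilation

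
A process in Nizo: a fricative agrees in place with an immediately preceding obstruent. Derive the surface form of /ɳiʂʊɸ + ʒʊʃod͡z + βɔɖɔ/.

[ɳiʂʊɸβʊʃod͡zzɔɖɔ]

/ʒ/ is a voiced postalveolar fricative. The preceding trigger /ɸ/ is bilabial, so /ʒ/ must become bilabial as well.
Changing only its place to bilabial gives [β] — the voiced bilabial fricative.
The same rule applies at the second boundary: /β/ → [z] next to /d͡z/.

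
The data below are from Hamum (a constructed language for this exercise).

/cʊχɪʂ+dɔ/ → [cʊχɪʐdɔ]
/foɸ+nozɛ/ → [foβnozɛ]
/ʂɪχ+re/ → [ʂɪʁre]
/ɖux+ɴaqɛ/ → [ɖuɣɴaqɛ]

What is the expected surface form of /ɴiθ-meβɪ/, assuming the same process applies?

[ɴiðmeβɪ]

The data show regressive voicing assimilation: /ʂ/ → [ʐ] before /d/; /ɸ/ → [β] before /n/; /χ/ → [ʁ] before /r/; /x/ → [ɣ] before /ɴ/. In each pair only voicing changes, matching the following consonant, while place and manner stay constant.
/θ/ is a voiceless dental fricative. The following trigger /m/ is voiced, so /θ/ must become voiced as well.
The voiced dental fricative is [ð], so /θ/ → [ð].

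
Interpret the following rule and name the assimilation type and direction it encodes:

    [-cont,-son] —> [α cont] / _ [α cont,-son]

The shared variable α links the value of [cont] on the target to that of the neighbouring obstruent. [cont] distinguishes stops from fricatives — a manner-of-articulation feature — so this is manner assimilation.
The conditioning segment sits to the right of the focus bar, meaning the trigger follows the segment that changes — regressive assimilation.

regressive manner assimilation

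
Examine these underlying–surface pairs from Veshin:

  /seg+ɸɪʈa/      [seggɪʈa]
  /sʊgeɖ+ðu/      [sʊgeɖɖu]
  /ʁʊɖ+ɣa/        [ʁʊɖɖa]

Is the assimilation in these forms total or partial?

Comparing underlying and surface forms, /ɸ/ → [g] is the alternation; the neighbouring /g/ is constant.
The output [g] is identical to the trigger /g/ — every feature (place, manner, voicing) has been copied — so this is total assimilation.
The remaining alternations confirm this: /ð/ → [ɖ] after /ɖ/; /ɣ/ → [ɖ] after /ɖ/ — in each case the output is a copy of the preceding consonant.

total assimilation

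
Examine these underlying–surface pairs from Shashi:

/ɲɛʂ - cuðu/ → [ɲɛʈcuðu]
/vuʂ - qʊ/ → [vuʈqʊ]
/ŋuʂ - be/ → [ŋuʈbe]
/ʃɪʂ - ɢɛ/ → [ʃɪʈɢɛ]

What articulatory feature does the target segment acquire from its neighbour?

The segment that alternates is /ʂ/, which surfaces as [ʈ] when adjacent to /c/.
The change fricative → stop matches the manner of the following /c/, identifying this as manner assimilation.
The other alternating forms pattern the same way: /ʂ/ → [ʈ] before /q/ (fricative → stop, matching a stop); /ʂ/ → [ʈ] before /b/ (fricative → stop, matching a stop); /ʂ/ → [ʈ] before /ɢ/ (fricative → stop, matching a stop) — only manner changes, and always toward the following segment.

manner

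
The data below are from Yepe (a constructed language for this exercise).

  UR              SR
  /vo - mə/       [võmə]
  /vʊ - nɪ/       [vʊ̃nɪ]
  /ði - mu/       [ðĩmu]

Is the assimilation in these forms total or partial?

The vowel /o/ surfaces as nasalised [õ] next to the following nasal /m/ — it has acquired the [+nasal] feature of its neighbour.
Likewise in the remaining data: /ʊ/ → [ʊ̃] before /n/; /i/ → [ĩ] before /m/ — each time a vowel is nasalised next to a following nasal.

partial assimilation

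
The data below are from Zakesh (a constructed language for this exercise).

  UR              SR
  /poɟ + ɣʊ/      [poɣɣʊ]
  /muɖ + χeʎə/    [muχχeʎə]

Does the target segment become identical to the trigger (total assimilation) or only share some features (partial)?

Underlying /ɟ/ is realised as [ɣ] next to /ɣ/; /ɣ/ itself does not change.
The output [ɣ] is identical to the trigger /ɣ/ — every feature (place, manner, voicing) has been copied — so this is total assimilation.
The remaining alternation confirms this: /ɖ/ → [χ] before /χ/ — in each case the output is a copy of the following consonant.

total assimilation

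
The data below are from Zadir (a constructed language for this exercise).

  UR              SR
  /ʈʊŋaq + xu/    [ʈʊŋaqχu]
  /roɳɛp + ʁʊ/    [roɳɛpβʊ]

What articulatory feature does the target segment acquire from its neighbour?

The segment that alternates is /x/, which surfaces as [χ] when adjacent to /q/.
/x/ is velar while /q/ is uvular; the output [χ] is uvular, matching the trigger — so the feature that spreads is place.
The same holds elsewhere in the data: /ʁ/ → [β] after /p/ (uvular → bilabial, matching bilabial) — only place changes, and always toward the preceding segment.

place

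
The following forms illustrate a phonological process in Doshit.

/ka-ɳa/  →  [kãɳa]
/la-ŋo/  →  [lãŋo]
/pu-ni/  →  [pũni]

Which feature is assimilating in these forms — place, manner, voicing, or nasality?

The vowel /a/ surfaces as nasalised [ã] next to the following nasal /ɳ/ — it has acquired the [+nasal] feature of its neighbour.
Likewise in the remaining data: /a/ → [ã] before /ŋ/; /u/ → [ũ] before /n/ — each time a vowel is nasalised next to a following nasal.

nasality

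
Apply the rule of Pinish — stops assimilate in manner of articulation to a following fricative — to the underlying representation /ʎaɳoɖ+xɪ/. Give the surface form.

The rule targets /ɖ/ (voiced retroflex stop), which sits before the trigger /x/ (fricative).
A voiced retroflex fricative is [ʐ], so the surface segment is [ʐ].

[ʎaɳoʐxɪ]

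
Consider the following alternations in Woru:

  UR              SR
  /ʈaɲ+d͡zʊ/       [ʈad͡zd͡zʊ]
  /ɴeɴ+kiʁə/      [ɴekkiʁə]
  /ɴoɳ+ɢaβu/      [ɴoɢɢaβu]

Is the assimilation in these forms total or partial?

total assimilation

The segment that alternates is /ɲ/, which surfaces as [d͡z] when adjacent to /d͡z/.
The output [d͡z] is identical to the trigger /d͡z/ — every feature (place, manner, voicing) has been copied — so this is total assimilation.
The remaining alternations confirm this: /ɴ/ → [k] before /k/; /ɳ/ → [ɢ] before /ɢ/ — in each case the output is a copy of the following consonant.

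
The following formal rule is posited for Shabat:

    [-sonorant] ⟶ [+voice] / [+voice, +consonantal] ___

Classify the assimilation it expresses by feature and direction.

The structural change is [+voice], and the conditioning segment [+voice, +consonantal] (a voiced consonant) is itself voiced, so the target comes to share the voicing of its neighbour — voicing assimilation.
Since the environment is written before the underscore, the trigger precedes the target; the direction is progressive.

progressive voicing assimilation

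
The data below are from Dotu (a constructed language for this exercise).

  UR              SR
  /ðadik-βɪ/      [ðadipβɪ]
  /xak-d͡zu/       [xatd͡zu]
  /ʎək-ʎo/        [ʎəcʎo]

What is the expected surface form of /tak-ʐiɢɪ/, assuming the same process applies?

[taʈʐiɢɪ]

The data show regressive place assimilation: /k/ → [p] before /β/; /k/ → [t] before /d͡z/; /k/ → [c] before /ʎ/. In each pair only place changes, matching the following consonant, while manner and voice stay constant.
The rule targets /k/ (voiceless velar stop), which sits before the trigger /ʐ/ (retroflex).
A voiceless retroflex stop is [ʈ], so the surface segment is [ʈ].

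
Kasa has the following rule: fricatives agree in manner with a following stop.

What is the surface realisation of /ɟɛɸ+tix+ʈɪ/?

/ɸ/ is a voiceless bilabial fricative. The following trigger /t/ is a stop, so /ɸ/ must become a stop as well.
A voiceless bilabial stop is [p], so the surface segment is [p].
At the second juncture, /x/ likewise becomes [k] adjacent to /ʈ/.

[ɟɛptikʈɪ]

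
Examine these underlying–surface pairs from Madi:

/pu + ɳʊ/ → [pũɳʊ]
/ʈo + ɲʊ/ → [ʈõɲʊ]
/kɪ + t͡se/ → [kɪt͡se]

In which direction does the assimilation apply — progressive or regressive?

regressive

The vowel /u/ surfaces as nasalised [ũ] next to the following nasal /ɳ/ — it has acquired the [+nasal] feature of its neighbour.
The other form shows the same pattern: /o/ → [õ] before /ɲ/ — each time a vowel is nasalised next to a following nasal.
No change occurs in [kɪt͡se] because the vowel at the boundary is adjacent to an oral consonant, not a nasal (/ɪ/ next to /t͡s/).
Because the conditioning nasal is to the right of the vowel that changes, the process is regressive (anticipatory).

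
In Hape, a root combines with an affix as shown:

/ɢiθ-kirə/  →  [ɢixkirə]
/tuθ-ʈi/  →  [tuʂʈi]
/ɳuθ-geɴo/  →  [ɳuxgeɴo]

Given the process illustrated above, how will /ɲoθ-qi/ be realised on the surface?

[ɲoχqi]

The data show regressive place assimilation: /θ/ → [x] before /k/; /θ/ → [ʂ] before /ʈ/; /θ/ → [x] before /g/. In each pair only place changes, matching the following consonant, while manner and voice stay constant.
The rule targets /θ/ (voiceless dental fricative), which sits before the trigger /q/ (uvular).
A voiceless uvular fricative is [χ], so the surface segment is [χ].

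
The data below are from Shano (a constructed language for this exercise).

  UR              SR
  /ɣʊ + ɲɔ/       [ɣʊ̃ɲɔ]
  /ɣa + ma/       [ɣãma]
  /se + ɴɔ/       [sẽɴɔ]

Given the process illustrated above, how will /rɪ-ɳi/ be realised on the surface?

The data show regressive nasality assimilation (vowel nasalisation): /ʊ/ → [ʊ̃] before /ɲ/; /a/ → [ã] before /m/; /e/ → [ẽ] before /ɴ/ — a vowel is nasalised by an immediately following nasal consonant.
/ɪ/ sits next to the nasal /ɳ/ and is therefore nasalised to [ɪ̃].

[rɪ̃ɳi]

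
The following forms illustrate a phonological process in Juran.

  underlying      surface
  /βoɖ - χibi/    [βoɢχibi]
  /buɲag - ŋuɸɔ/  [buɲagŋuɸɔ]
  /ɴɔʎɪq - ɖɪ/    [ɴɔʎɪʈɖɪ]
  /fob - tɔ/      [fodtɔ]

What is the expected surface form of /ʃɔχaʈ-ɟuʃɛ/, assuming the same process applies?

[ʃɔχacɟuʃɛ]

The data show regressive place assimilation: /ɖ/ → [ɢ] before /χ/; /q/ → [ʈ] before /ɖ/; /b/ → [d] before /t/. In each pair only place changes, matching the following consonant, while manner and voice stay constant.
No alternation appears in [buɲagŋuɸɔ]: there the adjacent consonants already agree in place (/g/ and /ŋ/ are both velar), so this form is consistent with the same rule.
The rule targets /ʈ/ (voiceless retroflex stop), which sits before the trigger /ɟ/ (palatal).
A voiceless palatal stop is [c], so the surface segment is [c].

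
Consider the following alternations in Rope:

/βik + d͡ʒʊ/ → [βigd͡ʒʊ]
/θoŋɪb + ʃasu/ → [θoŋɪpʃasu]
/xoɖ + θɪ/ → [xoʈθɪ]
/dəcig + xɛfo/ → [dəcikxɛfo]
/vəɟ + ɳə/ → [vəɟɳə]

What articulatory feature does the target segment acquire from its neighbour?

voicing

Comparing underlying and surface forms, /k/ → [g] is the alternation; the neighbouring /d͡ʒ/ is constant.
/k/ is voiceless while /d͡ʒ/ is voiced; the output [g] is voiced, matching the trigger — so the feature that spreads is voicing.
Checking the remaining alternations: /b/ → [p] before /ʃ/ (voiced → voiceless, matching voiceless); /ɖ/ → [ʈ] before /θ/ (voiced → voiceless, matching voiceless); /g/ → [k] before /x/ (voiced → voiceless, matching voiceless) — only voicing changes, and always toward the following segment.
Nothing changes in [vəɟɳə]: there the adjacent consonants already agree in voicing (/ɟ/ and /ɳ/ are both voiced), so this form is consistent with the same rule.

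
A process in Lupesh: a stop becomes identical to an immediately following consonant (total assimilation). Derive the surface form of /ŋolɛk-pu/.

/k/ is the segment targeted by the rule; it sits immediately before /p/, so it assimilates completely and surfaces as [p].

[ŋolɛppu]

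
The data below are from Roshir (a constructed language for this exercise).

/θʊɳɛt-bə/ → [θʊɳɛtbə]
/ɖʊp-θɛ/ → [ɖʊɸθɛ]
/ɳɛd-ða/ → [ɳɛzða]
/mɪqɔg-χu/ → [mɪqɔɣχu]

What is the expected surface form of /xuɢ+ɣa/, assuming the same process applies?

[xuʁɣa]

The data show regressive manner assimilation: /p/ → [ɸ] before /θ/; /d/ → [z] before /ð/; /g/ → [ɣ] before /χ/. In each pair only manner changes, matching the following consonant, while place and voice stay constant.
No alternation appears in [θʊɳɛtbə]: there the adjacent consonants already agree in manner (/t/ and /b/ are both stops), so this form is consistent with the same rule.
The rule targets /ɢ/ (voiced uvular stop), which sits before the trigger /ɣ/ (fricative).
A voiced uvular fricative is [ʁ], so the surface segment is [ʁ].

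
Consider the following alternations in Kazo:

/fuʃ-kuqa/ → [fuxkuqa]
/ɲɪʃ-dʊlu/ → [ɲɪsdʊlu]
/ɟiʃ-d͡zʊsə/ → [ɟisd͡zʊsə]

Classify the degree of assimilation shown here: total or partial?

partial assimilation

Underlying /ʃ/ is realised as [x] next to /k/; /k/ itself does not change.
The change postalveolar → velar matches the place of the following /k/, identifying this as place assimilation.
Manner and voice are unchanged, so the assimilation is partial, not total.
The same holds elsewhere in the data: /ʃ/ → [s] before /d/ (postalveolar → alveolar, matching alveolar); /ʃ/ → [s] before /d͡z/ (postalveolar → alveolar, matching alveolar) — only place changes, and always toward the following segment.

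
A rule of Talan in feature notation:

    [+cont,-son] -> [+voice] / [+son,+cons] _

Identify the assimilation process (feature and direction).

progressive voicing assimilation

The target ([+cont,-son], fricatives) acquires [+voice] next to a sonorant consonant ([+son,+cons]) — it takes on the voicing of its neighbour, so the feature that spreads is voicing.
Since the environment is written before the underscore, the trigger precedes the target; the direction is progressive.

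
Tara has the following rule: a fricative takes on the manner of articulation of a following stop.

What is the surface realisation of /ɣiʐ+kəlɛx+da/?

/ʐ/ is a voiced retroflex fricative. The following trigger /k/ is a stop, so /ʐ/ must become a stop as well.
A voiced retroflex stop is [ɖ], so the surface segment is [ɖ].
The same rule applies at the second boundary: /x/ → [k] next to /d/.

[ɣiɖkəlɛkda]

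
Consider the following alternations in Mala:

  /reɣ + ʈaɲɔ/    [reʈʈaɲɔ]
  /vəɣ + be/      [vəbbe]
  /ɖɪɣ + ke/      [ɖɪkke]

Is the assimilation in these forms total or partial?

Comparing underlying and surface forms, /ɣ/ → [ʈ] is the alternation; the neighbouring /ʈ/ is constant.
The output [ʈ] is identical to the trigger /ʈ/ — every feature (place, manner, voicing) has been copied — so this is total assimilation.
The remaining alternations confirm this: /ɣ/ → [b] before /b/; /ɣ/ → [k] before /k/ — in each case the output is a copy of the following consonant.

total assimilation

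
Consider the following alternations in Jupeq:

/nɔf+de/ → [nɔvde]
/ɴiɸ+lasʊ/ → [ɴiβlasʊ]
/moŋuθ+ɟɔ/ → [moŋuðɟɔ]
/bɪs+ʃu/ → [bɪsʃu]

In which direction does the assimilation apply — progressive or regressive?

The segment that alternates is /f/, which surfaces as [v] when adjacent to /d/.
The change voiceless → voiced matches the voicing of the following /d/, identifying this as voicing assimilation.
Checking the remaining alternations: /ɸ/ → [β] before /l/ (voiceless → voiced, matching voiced); /θ/ → [ð] before /ɟ/ (voiceless → voiced, matching voiced) — only voicing changes, and always toward the following segment.
No alternation appears in [bɪsʃu]: there the adjacent consonants already agree in voicing (/s/ and /ʃ/ are both voiceless), so this form is consistent with the same rule.
Since the segment that changes precedes the conditioning segment, the assimilation is regressive.

regressive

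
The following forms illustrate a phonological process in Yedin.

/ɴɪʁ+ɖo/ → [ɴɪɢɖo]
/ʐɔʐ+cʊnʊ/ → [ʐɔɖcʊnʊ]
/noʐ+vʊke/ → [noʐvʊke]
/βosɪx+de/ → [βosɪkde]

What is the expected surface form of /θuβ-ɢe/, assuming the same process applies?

The data show regressive manner assimilation: /ʁ/ → [ɢ] before /ɖ/; /ʐ/ → [ɖ] before /c/; /x/ → [k] before /d/. In each pair only manner changes, matching the following consonant, while place and voice stay constant.
Nothing changes in [noʐvʊke]: there the adjacent consonants already agree in manner (/ʐ/ and /v/ are both fricatives), so this form is consistent with the same rule.
/β/ is a voiced bilabial fricative. The following trigger /ɢ/ is a stop, so /β/ must become a stop as well.
A voiced bilabial stop is [b], so the surface segment is [b].

[θubɢe]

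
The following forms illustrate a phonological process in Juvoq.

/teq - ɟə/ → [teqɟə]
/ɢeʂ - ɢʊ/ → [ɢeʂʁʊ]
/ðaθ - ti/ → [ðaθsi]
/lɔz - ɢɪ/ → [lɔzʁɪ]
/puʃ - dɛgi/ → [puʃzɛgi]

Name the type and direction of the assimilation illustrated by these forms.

Underlying /ɢ/ is realised as [ʁ] next to /ʂ/; /ʂ/ itself does not change.
The change stop → fricative matches the manner of the preceding /ʂ/, identifying this as manner assimilation.
Place and voice are unchanged, so the assimilation is partial, not total.
The same holds elsewhere in the data: /t/ → [s] after /θ/ (stop → fricative, matching a fricative); /ɢ/ → [ʁ] after /z/ (stop → fricative, matching a fricative); /d/ → [z] after /ʃ/ (stop → fricative, matching a fricative) — only manner changes, and always toward the preceding segment.
No alternation appears in [teqɟə]: there the adjacent consonants already agree in manner (/ɟ/ and /q/ are both stops), so this form is consistent with the same rule.
Since the segment that changes follows the conditioning segment, the assimilation is progressive.

progressive manner assimilation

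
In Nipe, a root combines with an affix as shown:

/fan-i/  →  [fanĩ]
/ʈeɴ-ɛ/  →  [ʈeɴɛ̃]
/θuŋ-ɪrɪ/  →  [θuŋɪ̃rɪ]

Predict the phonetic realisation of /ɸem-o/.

[ɸemõ]

The data show progressive nasality assimilation (vowel nasalisation): /i/ → [ĩ] after /n/; /ɛ/ → [ɛ̃] after /ɴ/; /ɪ/ → [ɪ̃] after /ŋ/ — a vowel is nasalised by an immediately preceding nasal consonant.
/o/ sits next to the nasal /m/ and is therefore nasalised to [õ].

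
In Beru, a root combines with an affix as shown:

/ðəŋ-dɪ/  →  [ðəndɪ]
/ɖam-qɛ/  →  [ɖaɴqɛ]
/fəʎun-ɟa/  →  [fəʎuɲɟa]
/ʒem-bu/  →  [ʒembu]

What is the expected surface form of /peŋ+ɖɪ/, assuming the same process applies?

[peɳɖɪ]

The data show regressive place assimilation: /ŋ/ → [n] before /d/; /m/ → [ɴ] before /q/; /n/ → [ɲ] before /ɟ/. In each pair only place changes, matching the following consonant, while manner and voice stay constant.
Nothing changes in [ʒembu]: there the adjacent consonants already agree in place (/m/ and /b/ are both bilabial), so this form is consistent with the same rule.
/ŋ/ is a voiced velar nasal. The following trigger /ɖ/ is retroflex, so /ŋ/ must become retroflex as well.
The voiced retroflex nasal is [ɳ], so /ŋ/ → [ɳ].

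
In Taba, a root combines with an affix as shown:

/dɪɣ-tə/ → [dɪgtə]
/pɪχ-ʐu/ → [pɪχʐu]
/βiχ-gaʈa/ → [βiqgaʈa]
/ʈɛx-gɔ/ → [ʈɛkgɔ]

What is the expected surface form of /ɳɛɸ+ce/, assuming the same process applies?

[ɳɛpce]

The data show regressive manner assimilation: /ɣ/ → [g] before /t/; /χ/ → [q] before /g/; /x/ → [k] before /g/. In each pair only manner changes, matching the following consonant, while place and voice stay constant.
Nothing changes in [pɪχʐu]: there the adjacent consonants already agree in manner (/χ/ and /ʐ/ are both fricatives), so this form is consistent with the same rule.
/ɸ/ is a voiceless bilabial fricative. The following trigger /c/ is a stop, so /ɸ/ must become a stop as well.
The voiceless bilabial stop is [p], so /ɸ/ → [p].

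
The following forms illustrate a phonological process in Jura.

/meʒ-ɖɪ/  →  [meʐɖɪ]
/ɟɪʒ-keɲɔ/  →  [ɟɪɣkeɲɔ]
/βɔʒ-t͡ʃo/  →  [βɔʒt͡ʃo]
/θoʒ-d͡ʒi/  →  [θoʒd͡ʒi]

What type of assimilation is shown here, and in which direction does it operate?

Underlying /ʒ/ is realised as [ʐ] next to /ɖ/; /ɖ/ itself does not change.
The change postalveolar → retroflex matches the place of the following /ɖ/, identifying this as place assimilation.
Manner and voice are unchanged, so the assimilation is partial, not total.
The same holds elsewhere in the data: /ʒ/ → [ɣ] before /k/ (postalveolar → velar, matching velar) — only place changes, and always toward the following segment.
Nothing changes in [βɔʒt͡ʃo], [θoʒd͡ʒi]: there the adjacent consonants already agree in place (/ʒ/ and /t͡ʃ/ are both postalveolar; /ʒ/ and /d͡ʒ/ are both postalveolar), so these forms are consistent with the same rule.
The trigger is the following segment, so the direction is regressive (anticipatory).

regressive place assimilation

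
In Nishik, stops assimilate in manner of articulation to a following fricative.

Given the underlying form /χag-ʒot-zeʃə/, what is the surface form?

/g/ is a voiced velar stop. The following trigger /ʒ/ is a fricative, so /g/ must become a fricative as well.
The voiced velar fricative is [ɣ], so /g/ → [ɣ].
The same rule applies at the second boundary: /t/ → [s] next to /z/.

[χaɣʒoszeʃə]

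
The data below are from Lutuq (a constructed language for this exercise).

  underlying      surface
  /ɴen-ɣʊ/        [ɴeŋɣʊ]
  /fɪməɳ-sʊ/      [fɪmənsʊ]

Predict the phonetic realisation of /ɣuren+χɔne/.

[ɣureɴχɔne]

The data show regressive place assimilation: /n/ → [ŋ] before /ɣ/; /ɳ/ → [n] before /s/. In each pair only place changes, matching the following consonant, while manner and voice stay constant.
/n/ is a voiced alveolar nasal. The following trigger /χ/ is uvular, so /n/ must become uvular as well.
A voiced uvular nasal is [ɴ], so the surface segment is [ɴ].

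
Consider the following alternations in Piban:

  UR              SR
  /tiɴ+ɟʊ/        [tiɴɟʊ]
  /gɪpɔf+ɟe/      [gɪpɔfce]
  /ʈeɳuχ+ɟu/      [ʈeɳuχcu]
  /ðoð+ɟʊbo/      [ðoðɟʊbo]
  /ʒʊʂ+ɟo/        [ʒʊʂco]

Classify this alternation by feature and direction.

Comparing underlying and surface forms, /ɟ/ → [c] is the alternation; the neighbouring /f/ is constant.
The change voiced → voiceless matches the voicing of the preceding /f/, identifying this as voicing assimilation.
Place and manner are unchanged, so the assimilation is partial, not total.
The same holds elsewhere in the data: /ɟ/ → [c] after /χ/ (voiced → voiceless, matching voiceless); /ɟ/ → [c] after /ʂ/ (voiced → voiceless, matching voiceless) — only voicing changes, and always toward the preceding segment.
No alternation appears in [tiɴɟʊ], [ðoðɟʊbo]: there the adjacent consonants already agree in voicing (/ɟ/ and /ɴ/ are both voiced; /ɟ/ and /ð/ are both voiced), so these forms are consistent with the same rule.
Since the segment that changes follows the conditioning segment, the assimilation is progressive.

progressive voicing assimilation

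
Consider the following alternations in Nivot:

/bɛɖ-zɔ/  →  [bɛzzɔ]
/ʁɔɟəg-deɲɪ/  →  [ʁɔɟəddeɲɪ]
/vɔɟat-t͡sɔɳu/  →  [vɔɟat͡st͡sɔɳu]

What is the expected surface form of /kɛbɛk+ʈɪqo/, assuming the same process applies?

The data show regressive total assimilation (/ɖ/ → [z] before /z/; /g/ → [d] before /d/; /t/ → [t͡s] before /t͡s/): in every case the target segment becomes identical to its following neighbour, copying more than a single feature.
/k/ is the segment targeted by the rule; it sits immediately before /ʈ/, so it assimilates completely and surfaces as [ʈ].

[kɛbɛʈʈɪqo]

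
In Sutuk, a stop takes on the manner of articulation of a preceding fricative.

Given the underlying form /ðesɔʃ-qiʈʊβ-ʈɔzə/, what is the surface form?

[ðesɔʃχiʈʊβʂɔzə]

The rule targets /q/ (voiceless uvular stop), which sits after the trigger /ʃ/ (fricative).
The voiceless uvular fricative is [χ], so /q/ → [χ].
At the second juncture, /ʈ/ likewise becomes [ʂ] adjacent to /β/.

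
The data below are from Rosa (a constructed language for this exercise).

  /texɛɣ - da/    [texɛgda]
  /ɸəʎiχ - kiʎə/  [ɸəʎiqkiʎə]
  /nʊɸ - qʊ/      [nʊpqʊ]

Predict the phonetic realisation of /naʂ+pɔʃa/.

[naʈpɔʃa]

The data show regressive manner assimilation: /ɣ/ → [g] before /d/; /χ/ → [q] before /k/; /ɸ/ → [p] before /q/. In each pair only manner changes, matching the following consonant, while place and voice stay constant.
/ʂ/ is a voiceless retroflex fricative. The following trigger /p/ is a stop, so /ʂ/ must become a stop as well.
The voiceless retroflex stop is [ʈ], so /ʂ/ → [ʈ].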